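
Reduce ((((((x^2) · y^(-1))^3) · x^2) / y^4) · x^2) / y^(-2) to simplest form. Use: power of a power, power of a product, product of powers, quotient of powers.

((((((x^2) · y^(-1))^3) · x^2) / y^4) · x^2) / y^(-2)
= ((((((x^2)^3) · ((y^(-1))^3)) · x^2) / y^4) · x^2) / y^(-2)    [power of a product]
= (((((x^6) · ((y^(-1))^3)) · x^2) / y^4) · x^2) / y^(-2)    [power of a power]
= ((((x^6 · y^(-3)) · x^2) / y^4) · x^2) / y^(-2)    [power of a power]
= x^10y^(-5)    [quotient of powers; product of powers]

x^10y^(-5)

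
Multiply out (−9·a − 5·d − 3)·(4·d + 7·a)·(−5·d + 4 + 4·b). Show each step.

355·a·d² − 179·a·d − 284·a·b·d + 315·a²·d − 252·a² − 252·a²·b + 100·d³ − 20·d² − 80·b·d² − 48·d − 48·b·d − 84·a − 84·a·b

(−9·a − 5·d − 3)·(4·d + 7·a)·(−5·d + 4 + 4·b)
= (−36·a·d − 63·a² − 20·d² − 35·a·d − 12·d − 21·a)·(−5·d + 4 + 4·b)    [distributive law]
= (−71·a·d − 63·a² − 20·d² − 12·d − 21·a)·(−5·d + 4 + 4·b)    [combine like terms]
= 355·a·d² − 284·a·d − 284·a·b·d + 315·a²·d − 252·a² − 252·a²·b + 100·d³ − 80·d² − 80·b·d² + 60·d² − 48·d − 48·b·d + 105·a·d − 84·a − 84·a·b    [distributive law]
= 355·a·d² − 179·a·d − 284·a·b·d + 315·a²·d − 252·a² − 252·a²·b + 100·d³ − 20·d² − 80·b·d² − 48·d − 48·b·d − 84·a − 84·a·b    [combine like terms]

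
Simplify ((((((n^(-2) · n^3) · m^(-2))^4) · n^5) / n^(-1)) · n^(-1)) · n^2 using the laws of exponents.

m^(-8)n^11

((((((n^(-2) · n^3) · m^(-2))^4) · n^5) / n^(-1)) · n^(-1)) · n^2
= ((((((n^(-2) · n^3)^4) · ((m^(-2))^4)) · n^5) / n^(-1)) · n^(-1)) · n^2    [power of a product]
= (((((((n^(-2))^4) · ((n^3)^4)) · ((m^(-2))^4)) · n^5) / n^(-1)) · n^(-1)) · n^2    [power of a product]
= (((((n^(-8) · ((n^3)^4)) · ((m^(-2))^4)) · n^5) / n^(-1)) · n^(-1)) · n^2    [power of a power]
= (((((n^(-8) · n^12) · ((m^(-2))^4)) · n^5) / n^(-1)) · n^(-1)) · n^2    [power of a power]
= ((((n^4 · ((m^(-2))^4)) · n^5) / n^(-1)) · n^(-1)) · n^2    [product of powers]
= ((((n^4 · m^(-8)) · n^5) / n^(-1)) · n^(-1)) · n^2    [power of a power]
= m^(-8)n^11    [quotient of powers; product of powers]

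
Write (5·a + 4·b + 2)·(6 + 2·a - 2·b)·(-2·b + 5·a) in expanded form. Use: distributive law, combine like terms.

(5·a + 4·b + 2)·(6 + 2·a - 2·b)·(-2·b + 5·a)
= (30·a + 10·a² - 10·a·b + 24·b + 8·a·b - 8·b² + 12 + 4·a - 4·b)·(-2·b + 5·a)    [distributive law]
= (34·a + 10·a² - 2·a·b + 20·b - 8·b² + 12)·(-2·b + 5·a)    [combine like terms]
= -68·a·b + 170·a² - 20·a²·b + 50·a³ + 4·a·b² - 10·a²·b - 40·b² + 100·a·b + 16·b³ - 40·a·b² - 24·b + 60·a    [distributive law]
= 32·a·b + 170·a² - 30·a²·b + 50·a³ - 36·a·b² - 40·b² + 16·b³ - 24·b + 60·a    [combine like terms]

32·a·b + 170·a² - 30·a²·b + 50·a³ - 36·a·b² - 40·b² + 16·b³ - 24·b + 60·a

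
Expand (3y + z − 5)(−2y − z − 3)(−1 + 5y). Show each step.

(3y + z − 5)(−2y − z − 3)(−1 + 5y)
= (−6y^2 − 3yz − 9y − 2yz − z^2 − 3z + 10y + 5z + 15)(−1 + 5y)    [distributive law]
= (−6y^2 − 5yz + y − z^2 + 2z + 15)(−1 + 5y)    [combine like terms]
= 6y^2 − 30y^3 + 5yz − 25y^2z − y + 5y^2 + z^2 − 5yz^2 − 2z + 10yz − 15 + 75y    [distributive law]
= 11y^2 − 30y^3 + 15yz − 25y^2z + 74y + z^2 − 5yz^2 − 2z − 15    [combine like terms]

11y^2 − 30y^3 + 15yz − 25y^2z + 74y + z^2 − 5yz^2 − 2z − 15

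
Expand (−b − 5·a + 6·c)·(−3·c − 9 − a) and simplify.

3·b·c + 9·b + a·b + 9·a·c + 45·a + 5·a² − 18·c² − 54·c

(−b − 5·a + 6·c)·(−3·c − 9 − a)
= 3·b·c + 9·b + a·b + 15·a·c + 45·a + 5·a² − 18·c² − 54·c − 6·a·c    [distributive law]
= 3·b·c + 9·b + a·b + 9·a·c + 45·a + 5·a² − 18·c² − 54·c    [combine like terms]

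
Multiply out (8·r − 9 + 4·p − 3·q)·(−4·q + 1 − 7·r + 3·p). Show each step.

(8·r − 9 + 4·p − 3·q)·(−4·q + 1 − 7·r + 3·p)
= −32·q·r + 8·r − 56·r^2 + 24·p·r + 36·q − 9 + 63·r − 27·p − 16·p·q + 4·p − 28·p·r + 12·p^2 + 12·q^2 − 3·q + 21·q·r − 9·p·q    [distributive law]
= −11·q·r + 71·r − 56·r^2 − 4·p·r + 33·q − 9 − 23·p − 25·p·q + 12·p^2 + 12·q^2    [combine like terms]

−11·q·r + 71·r − 56·r^2 − 4·p·r + 33·q − 9 − 23·p − 25·p·q + 12·p^2 + 12·q^2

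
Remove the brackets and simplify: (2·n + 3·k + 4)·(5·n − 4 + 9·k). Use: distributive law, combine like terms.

10·n^2 + 12·n + 33·k·n + 24·k + 27·k^2 − 16

(2·n + 3·k + 4)·(5·n − 4 + 9·k)
= 10·n^2 − 8·n + 18·k·n + 15·k·n − 12·k + 27·k^2 + 20·n − 16 + 36·k    [distributive law]
= 10·n^2 + 12·n + 33·k·n + 24·k + 27·k^2 − 16    [combine like terms]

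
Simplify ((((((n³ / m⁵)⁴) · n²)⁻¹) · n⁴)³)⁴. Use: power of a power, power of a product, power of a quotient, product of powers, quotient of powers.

((((((n³ / m⁵)⁴) · n²)⁻¹) · n⁴)³)⁴
= (((((n³ / m⁵)⁴) · n²)⁻¹) · n⁴)¹²    [power of a power]
= (((((n³ / m⁵)⁴) · n²)⁻¹)¹²) · ((n⁴)¹²)    [power of a product]
= ((((n³ / m⁵)⁴) · n²)⁻¹²) · ((n⁴)¹²)    [power of a power]
= ((((n³ / m⁵)⁴)⁻¹²) · ((n²)⁻¹²)) · ((n⁴)¹²)    [power of a product]
= (((n³ / m⁵)⁻⁴⁸) · ((n²)⁻¹²)) · ((n⁴)¹²)    [power of a power]
= ((((n³)⁻⁴⁸) / ((m⁵)⁻⁴⁸)) · ((n²)⁻¹²)) · ((n⁴)¹²)    [power of a quotient]
= ((n⁻¹⁴⁴ / ((m⁵)⁻⁴⁸)) · ((n²)⁻¹²)) · ((n⁴)¹²)    [power of a power]
= ((n⁻¹⁴⁴ / m⁻²⁴⁰) · ((n²)⁻¹²)) · ((n⁴)¹²)    [power of a power]
= ((n⁻¹⁴⁴ / m⁻²⁴⁰) · n⁻²⁴) · ((n⁴)¹²)    [power of a power]
= ((n⁻¹⁴⁴ / m⁻²⁴⁰) · n⁻²⁴) · n⁴⁸    [power of a power]
= m²⁴⁰n⁻¹²⁰    [quotient of powers; product of powers]

m²⁴⁰n⁻¹²⁰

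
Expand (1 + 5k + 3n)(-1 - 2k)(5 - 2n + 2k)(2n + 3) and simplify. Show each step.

(1 + 5k + 3n)(-1 - 2k)(5 - 2n + 2k)(2n + 3)
= (-1 - 2k - 5k - 10k^2 - 3n - 6kn)(5 - 2n + 2k)(2n + 3)    [distributive law]
= (-1 - 7k - 10k^2 - 3n - 6kn)(5 - 2n + 2k)(2n + 3)    [combine like terms]
= (-5 + 2n - 2k - 35k + 14kn - 14k^2 - 50k^2 + 20k^2n - 20k^3 - 15n + 6n^2 - 6kn - 30kn + 12kn^2 - 12k^2n)(2n + 3)    [distributive law]
= (-5 - 13n - 37k - 22kn - 64k^2 + 8k^2n - 20k^3 + 6n^2 + 12kn^2)(2n + 3)    [combine like terms]
= -10n - 15 - 26n^2 - 39n - 74kn - 111k - 44kn^2 - 66kn - 128k^2n - 192k^2 + 16k^2n^2 + 24k^2n - 40k^3n - 60k^3 + 12n^3 + 18n^2 + 24kn^3 + 36kn^2    [distributive law]
= -49n - 15 - 8n^2 - 140kn - 111k - 8kn^2 - 104k^2n - 192k^2 + 16k^2n^2 - 40k^3n - 60k^3 + 12n^3 + 24kn^3    [combine like terms]

-49n - 15 - 8n^2 - 140kn - 111k - 8kn^2 - 104k^2n - 192k^2 + 16k^2n^2 - 40k^3n - 60k^3 + 12n^3 + 24kn^3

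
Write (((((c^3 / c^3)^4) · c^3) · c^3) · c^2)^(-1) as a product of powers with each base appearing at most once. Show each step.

(((((c^3 / c^3)^4) · c^3) · c^3) · c^2)^(-1)
= (((((c^3 / c^3)^4) · c^3) · c^3)^(-1)) · ((c^2)^(-1))    [power of a product]
= (((((c^3 / c^3)^4) · c^3)^(-1)) · ((c^3)^(-1))) · ((c^2)^(-1))    [power of a product]
= (((((c^3 / c^3)^4)^(-1)) · ((c^3)^(-1))) · ((c^3)^(-1))) · ((c^2)^(-1))    [power of a product]
= ((((c^3 / c^3)^(-4)) · ((c^3)^(-1))) · ((c^3)^(-1))) · ((c^2)^(-1))    [power of a power]
= (((((c^3)^(-4)) / ((c^3)^(-4))) · ((c^3)^(-1))) · ((c^3)^(-1))) · ((c^2)^(-1))    [power of a quotient]
= (((c^(-12) / ((c^3)^(-4))) · ((c^3)^(-1))) · ((c^3)^(-1))) · ((c^2)^(-1))    [power of a power]
= (((c^(-12) / c^(-12)) · ((c^3)^(-1))) · ((c^3)^(-1))) · ((c^2)^(-1))    [power of a power]
= ((c^0 · ((c^3)^(-1))) · ((c^3)^(-1))) · ((c^2)^(-1))    [quotient of powers]
= ((c^0 · c^(-3)) · ((c^3)^(-1))) · ((c^2)^(-1))    [power of a power]
= (c^(-3) · ((c^3)^(-1))) · ((c^2)^(-1))    [product of powers]
= (c^(-3) · c^(-3)) · ((c^2)^(-1))    [power of a power]
= c^(-6) · ((c^2)^(-1))    [product of powers]
= c^(-6) · c^(-2)    [power of a power]
= c^(-8)    [product of powers]

c^(-8)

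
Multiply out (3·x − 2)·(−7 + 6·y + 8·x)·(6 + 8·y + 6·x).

(3·x − 2)·(−7 + 6·y + 8·x)·(6 + 8·y + 6·x)
= (−21·x + 18·x·y + 24·x^2 + 14 − 12·y − 16·x)·(6 + 8·y + 6·x)    [distributive law]
= (−37·x + 18·x·y + 24·x^2 + 14 − 12·y)·(6 + 8·y + 6·x)    [combine like terms]
= −222·x − 296·x·y − 222·x^2 + 108·x·y + 144·x·y^2 + 108·x^2·y + 144·x^2 + 192·x^2·y + 144·x^3 + 84 + 112·y + 84·x − 72·y − 96·y^2 − 72·x·y    [distributive law]
= −138·x − 260·x·y − 78·x^2 + 144·x·y^2 + 300·x^2·y + 144·x^3 + 84 + 40·y − 96·y^2    [combine like terms]

−138·x − 260·x·y − 78·x^2 + 144·x·y^2 + 300·x^2·y + 144·x^3 + 84 + 40·y − 96·y^2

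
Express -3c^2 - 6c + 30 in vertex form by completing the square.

-3(c + 1)^2 + 33

-3c^2 - 6c + 30
= -3(c^2 + 2c) + 30    [factor out -3 from the c-terms]
= -3(c^2 + 2c + 1 - 1) + 30    [add and subtract 1 inside the bracket]
= -3(c + 1)^2 + 3 + 30    [perfect-square identity]
= -3(c + 1)^2 + 33    [combine constants]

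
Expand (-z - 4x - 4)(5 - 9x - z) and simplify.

(-z - 4x - 4)(5 - 9x - z)
= -5z + 9xz + z^2 - 20x + 36x^2 + 4xz - 20 + 36x + 4z    [distributive law]
= -z + 13xz + z^2 + 16x + 36x^2 - 20    [combine like terms]

-z + 13xz + z^2 + 16x + 36x^2 - 20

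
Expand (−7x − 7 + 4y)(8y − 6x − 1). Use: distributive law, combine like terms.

−80xy + 42x^2 + 49x − 60y + 7 + 32y^2

(−7x − 7 + 4y)(8y − 6x − 1)
= −56xy + 42x^2 + 7x − 56y + 42x + 7 + 32y^2 − 24xy − 4y    [distributive law]
= −80xy + 42x^2 + 49x − 60y + 7 + 32y^2    [combine like terms]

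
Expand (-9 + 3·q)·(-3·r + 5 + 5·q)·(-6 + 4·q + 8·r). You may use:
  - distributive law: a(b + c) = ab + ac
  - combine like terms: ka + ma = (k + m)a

(-9 + 3·q)·(-3·r + 5 + 5·q)·(-6 + 4·q + 8·r)
= (27·r - 45 - 45·q - 9·q·r + 15·q + 15·q^2)·(-6 + 4·q + 8·r)    [distributive law]
= (27·r - 45 - 30·q - 9·q·r + 15·q^2)·(-6 + 4·q + 8·r)    [combine like terms]
= -162·r + 108·q·r + 216·r^2 + 270 - 180·q - 360·r + 180·q - 120·q^2 - 240·q·r + 54·q·r - 36·q^2·r - 72·q·r^2 - 90·q^2 + 60·q^3 + 120·q^2·r    [distributive law]
= -522·r - 78·q·r + 216·r^2 + 270 - 210·q^2 + 84·q^2·r - 72·q·r^2 + 60·q^3    [combine like terms]

-522·r - 78·q·r + 216·r^2 + 270 - 210·q^2 + 84·q^2·r - 72·q·r^2 + 60·q^3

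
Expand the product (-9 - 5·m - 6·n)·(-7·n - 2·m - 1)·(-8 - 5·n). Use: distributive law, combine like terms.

-597·n - 681·n² - 184·m - 491·m·n - 72 - 235·m·n² - 80·m² - 50·m²·n - 210·n³

(-9 - 5·m - 6·n)·(-7·n - 2·m - 1)·(-8 - 5·n)
= (63·n + 18·m + 9 + 35·m·n + 10·m² + 5·m + 42·n² + 12·m·n + 6·n)·(-8 - 5·n)    [distributive law]
= (69·n + 23·m + 9 + 47·m·n + 10·m² + 42·n²)·(-8 - 5·n)    [combine like terms]
= -552·n - 345·n² - 184·m - 115·m·n - 72 - 45·n - 376·m·n - 235·m·n² - 80·m² - 50·m²·n - 336·n² - 210·n³    [distributive law]
= -597·n - 681·n² - 184·m - 491·m·n - 72 - 235·m·n² - 80·m² - 50·m²·n - 210·n³    [combine like terms]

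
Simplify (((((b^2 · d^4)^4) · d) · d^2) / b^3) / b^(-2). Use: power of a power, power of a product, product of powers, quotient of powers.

b^7d^19

(((((b^2 · d^4)^4) · d) · d^2) / b^3) / b^(-2)
= ((((((b^2)^4) · ((d^4)^4)) · d) · d^2) / b^3) / b^(-2)    [power of a product]
= ((((b^8 · ((d^4)^4)) · d) · d^2) / b^3) / b^(-2)    [power of a power]
= ((((b^8 · d^16) · d) · d^2) / b^3) / b^(-2)    [power of a power]
= b^7d^19    [quotient of powers; product of powers]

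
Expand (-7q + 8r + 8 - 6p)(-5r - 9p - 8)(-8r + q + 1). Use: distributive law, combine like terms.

(-7q + 8r + 8 - 6p)(-5r - 9p - 8)(-8r + q + 1)
= (35qr + 63pq + 56q - 40r^2 - 72pr - 64r - 40r - 72p - 64 + 30pr + 54p^2 + 48p)(-8r + q + 1)    [distributive law]
= (35qr + 63pq + 56q - 40r^2 - 42pr - 104r - 24p - 64 + 54p^2)(-8r + q + 1)    [combine like terms]
= -280qr^2 + 35q^2r + 35qr - 504pqr + 63pq^2 + 63pq - 448qr + 56q^2 + 56q + 320r^3 - 40qr^2 - 40r^2 + 336pr^2 - 42pqr - 42pr + 832r^2 - 104qr - 104r + 192pr - 24pq - 24p + 512r - 64q - 64 - 432p^2r + 54p^2q + 54p^2    [distributive law]
= -320qr^2 + 35q^2r - 517qr - 546pqr + 63pq^2 + 39pq + 56q^2 - 8q + 320r^3 + 792r^2 + 336pr^2 + 150pr + 408r - 24p - 64 - 432p^2r + 54p^2q + 54p^2    [combine like terms]

-320qr^2 + 35q^2r - 517qr - 546pqr + 63pq^2 + 39pq + 56q^2 - 8q + 320r^3 + 792r^2 + 336pr^2 + 150pr + 408r - 24p - 64 - 432p^2r + 54p^2q + 54p^2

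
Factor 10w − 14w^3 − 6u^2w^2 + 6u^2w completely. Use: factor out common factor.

10w − 14w^3 − 6u^2w^2 + 6u^2w
= 2(5w − 7w^3 − 3u^2w^2 + 3u^2w)    [factor out 2]
= 2w(5 − 7w^2 − 3u^2w + 3u^2)    [factor out w]

2w(5 − 7w^2 − 3u^2w + 3u^2)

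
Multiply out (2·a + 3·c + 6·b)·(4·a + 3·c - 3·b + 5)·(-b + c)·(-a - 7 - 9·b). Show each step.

(2·a + 3·c + 6·b)·(4·a + 3·c - 3·b + 5)·(-b + c)·(-a - 7 - 9·b)
= (8·a^2 + 6·a·c - 6·a·b + 10·a + 12·a·c + 9·c^2 - 9·b·c + 15·c + 24·a·b + 18·b·c - 18·b^2 + 30·b)·(-b + c)·(-a - 7 - 9·b)    [distributive law]
= (8·a^2 + 18·a·c + 18·a·b + 10·a + 9·c^2 + 9·b·c + 15·c - 18·b^2 + 30·b)·(-b + c)·(-a - 7 - 9·b)    [combine like terms]
= (-8·a^2·b + 8·a^2·c - 18·a·b·c + 18·a·c^2 - 18·a·b^2 + 18·a·b·c - 10·a·b + 10·a·c - 9·b·c^2 + 9·c^3 - 9·b^2·c + 9·b·c^2 - 15·b·c + 15·c^2 + 18·b^3 - 18·b^2·c - 30·b^2 + 30·b·c)·(-a - 7 - 9·b)    [distributive law]
= (-8·a^2·b + 8·a^2·c + 18·a·c^2 - 18·a·b^2 - 10·a·b + 10·a·c + 9·c^3 - 27·b^2·c + 15·b·c + 15·c^2 + 18·b^3 - 30·b^2)·(-a - 7 - 9·b)    [combine like terms]
= 8·a^3·b + 56·a^2·b + 72·a^2·b^2 - 8·a^3·c - 56·a^2·c - 72·a^2·b·c - 18·a^2·c^2 - 126·a·c^2 - 162·a·b·c^2 + 18·a^2·b^2 + 126·a·b^2 + 162·a·b^3 + 10·a^2·b + 70·a·b + 90·a·b^2 - 10·a^2·c - 70·a·c - 90·a·b·c - 9·a·c^3 - 63·c^3 - 81·b·c^3 + 27·a·b^2·c + 189·b^2·c + 243·b^3·c - 15·a·b·c - 105·b·c - 135·b^2·c - 15·a·c^2 - 105·c^2 - 135·b·c^2 - 18·a·b^3 - 126·b^3 - 162·b^4 + 30·a·b^2 + 210·b^2 + 270·b^3    [distributive law]
= 8·a^3·b + 66·a^2·b + 90·a^2·b^2 - 8·a^3·c - 66·a^2·c - 72·a^2·b·c - 18·a^2·c^2 - 141·a·c^2 - 162·a·b·c^2 + 246·a·b^2 + 144·a·b^3 + 70·a·b - 70·a·c - 105·a·b·c - 9·a·c^3 - 63·c^3 - 81·b·c^3 + 27·a·b^2·c + 54·b^2·c + 243·b^3·c - 105·b·c - 105·c^2 - 135·b·c^2 + 144·b^3 - 162·b^4 + 210·b^2    [combine like terms]

8·a^3·b + 66·a^2·b + 90·a^2·b^2 - 8·a^3·c - 66·a^2·c - 72·a^2·b·c - 18·a^2·c^2 - 141·a·c^2 - 162·a·b·c^2 + 246·a·b^2 + 144·a·b^3 + 70·a·b - 70·a·c - 105·a·b·c - 9·a·c^3 - 63·c^3 - 81·b·c^3 + 27·a·b^2·c + 54·b^2·c + 243·b^3·c - 105·b·c - 105·c^2 - 135·b·c^2 + 144·b^3 - 162·b^4 + 210·b^2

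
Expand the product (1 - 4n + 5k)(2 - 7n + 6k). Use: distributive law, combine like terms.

(1 - 4n + 5k)(2 - 7n + 6k)
= 2 - 7n + 6k - 8n + 28n^2 - 24kn + 10k - 35kn + 30k^2    [distributive law]
= 2 - 15n + 16k + 28n^2 - 59kn + 30k^2    [combine like terms]

2 - 15n + 16k + 28n^2 - 59kn + 30k^2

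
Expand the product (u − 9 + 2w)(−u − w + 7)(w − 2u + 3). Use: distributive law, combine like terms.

5u^2w + 2u^3 − 35u^2 + uw^2 − 39uw + 174u + 17w^2 + 6w − 189 − 2w^3

(u − 9 + 2w)(−u − w + 7)(w − 2u + 3)
= (−u^2 − uw + 7u + 9u + 9w − 63 − 2uw − 2w^2 + 14w)(w − 2u + 3)    [distributive law]
= (−u^2 − 3uw + 16u + 23w − 63 − 2w^2)(w − 2u + 3)    [combine like terms]
= −u^2w + 2u^3 − 3u^2 − 3uw^2 + 6u^2w − 9uw + 16uw − 32u^2 + 48u + 23w^2 − 46uw + 69w − 63w + 126u − 189 − 2w^3 + 4uw^2 − 6w^2    [distributive law]
= 5u^2w + 2u^3 − 35u^2 + uw^2 − 39uw + 174u + 17w^2 + 6w − 189 − 2w^3    [combine like terms]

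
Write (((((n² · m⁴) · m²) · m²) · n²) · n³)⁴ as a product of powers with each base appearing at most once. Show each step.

m³²n²⁸

(((((n² · m⁴) · m²) · m²) · n²) · n³)⁴
= (((((n² · m⁴) · m²) · m²) · n²)⁴) · ((n³)⁴)    [power of a product]
= (((((n² · m⁴) · m²) · m²)⁴) · ((n²)⁴)) · ((n³)⁴)    [power of a product]
= (((((n² · m⁴) · m²)⁴) · ((m²)⁴)) · ((n²)⁴)) · ((n³)⁴)    [power of a product]
= (((((n² · m⁴)⁴) · ((m²)⁴)) · ((m²)⁴)) · ((n²)⁴)) · ((n³)⁴)    [power of a product]
= ((((((n²)⁴) · ((m⁴)⁴)) · ((m²)⁴)) · ((m²)⁴)) · ((n²)⁴)) · ((n³)⁴)    [power of a product]
= ((((n⁸ · ((m⁴)⁴)) · ((m²)⁴)) · ((m²)⁴)) · ((n²)⁴)) · ((n³)⁴)    [power of a power]
= ((((n⁸ · m¹⁶) · ((m²)⁴)) · ((m²)⁴)) · ((n²)⁴)) · ((n³)⁴)    [power of a power]
= ((((n⁸ · m¹⁶) · m⁸) · ((m²)⁴)) · ((n²)⁴)) · ((n³)⁴)    [power of a power]
= ((((n⁸ · m¹⁶) · m⁸) · m⁸) · ((n²)⁴)) · ((n³)⁴)    [power of a power]
= ((((n⁸ · m¹⁶) · m⁸) · m⁸) · n⁸) · ((n³)⁴)    [power of a power]
= ((((n⁸ · m¹⁶) · m⁸) · m⁸) · n⁸) · n¹²    [power of a power]
= m³²n²⁸    [product of powers]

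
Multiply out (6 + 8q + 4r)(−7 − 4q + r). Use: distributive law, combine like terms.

−42 − 80q − 22r − 32q^2 − 8qr + 4r^2

(6 + 8q + 4r)(−7 − 4q + r)
= −42 − 24q + 6r − 56q − 32q^2 + 8qr − 28r − 16qr + 4r^2    [distributive law]
= −42 − 80q − 22r − 32q^2 − 8qr + 4r^2    [combine like terms]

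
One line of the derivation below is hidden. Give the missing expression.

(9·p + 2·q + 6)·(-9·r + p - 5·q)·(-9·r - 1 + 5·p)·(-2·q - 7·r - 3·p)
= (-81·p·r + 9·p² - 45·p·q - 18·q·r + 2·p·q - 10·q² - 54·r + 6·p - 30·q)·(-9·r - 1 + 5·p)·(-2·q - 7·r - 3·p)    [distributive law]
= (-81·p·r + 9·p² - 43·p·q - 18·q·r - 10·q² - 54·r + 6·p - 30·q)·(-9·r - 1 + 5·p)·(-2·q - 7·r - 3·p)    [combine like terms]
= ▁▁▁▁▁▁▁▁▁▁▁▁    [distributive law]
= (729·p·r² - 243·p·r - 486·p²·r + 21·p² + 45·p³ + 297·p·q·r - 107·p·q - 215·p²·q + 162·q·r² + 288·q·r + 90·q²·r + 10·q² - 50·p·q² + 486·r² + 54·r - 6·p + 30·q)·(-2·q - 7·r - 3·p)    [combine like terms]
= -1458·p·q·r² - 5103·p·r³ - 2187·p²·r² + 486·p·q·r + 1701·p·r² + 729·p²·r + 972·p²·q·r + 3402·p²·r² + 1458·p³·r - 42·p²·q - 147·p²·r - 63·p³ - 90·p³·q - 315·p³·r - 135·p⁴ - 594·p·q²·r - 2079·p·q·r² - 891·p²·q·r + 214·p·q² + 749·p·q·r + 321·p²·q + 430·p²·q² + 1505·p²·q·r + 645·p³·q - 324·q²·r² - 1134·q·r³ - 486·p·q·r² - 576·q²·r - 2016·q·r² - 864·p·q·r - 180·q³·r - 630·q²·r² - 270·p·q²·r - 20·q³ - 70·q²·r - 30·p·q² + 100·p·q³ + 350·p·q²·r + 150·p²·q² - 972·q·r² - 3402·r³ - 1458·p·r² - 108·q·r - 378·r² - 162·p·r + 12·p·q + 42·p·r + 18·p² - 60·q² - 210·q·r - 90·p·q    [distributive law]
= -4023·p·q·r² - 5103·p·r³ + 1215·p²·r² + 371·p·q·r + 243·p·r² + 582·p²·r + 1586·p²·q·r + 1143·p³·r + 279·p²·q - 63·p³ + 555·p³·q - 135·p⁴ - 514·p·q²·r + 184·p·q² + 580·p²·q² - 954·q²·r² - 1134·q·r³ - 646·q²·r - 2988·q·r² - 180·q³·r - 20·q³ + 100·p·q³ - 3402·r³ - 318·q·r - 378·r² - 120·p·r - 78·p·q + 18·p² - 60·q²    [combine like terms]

After distributive law, the bracketed line is:

(729·p·r² + 81·p·r - 405·p²·r - 81·p²·r - 9·p² + 45·p³ + 387·p·q·r + 43·p·q - 215·p²·q + 162·q·r² + 18·q·r - 90·p·q·r + 90·q²·r + 10·q² - 50·p·q² + 486·r² + 54·r - 270·p·r - 54·p·r - 6·p + 30·p² + 270·q·r + 30·q - 150·p·q)·(-2·q - 7·r - 3·p)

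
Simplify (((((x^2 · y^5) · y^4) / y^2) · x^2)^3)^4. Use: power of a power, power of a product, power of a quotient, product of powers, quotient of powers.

x^48·y^84

(((((x^2 · y^5) · y^4) / y^2) · x^2)^3)^4
= ((((x^2 · y^5) · y^4) / y^2) · x^2)^12    [power of a power]
= ((((x^2 · y^5) · y^4) / y^2)^12) · ((x^2)^12)    [power of a product]
= ((((x^2 · y^5) · y^4)^12) / ((y^2)^12)) · ((x^2)^12)    [power of a quotient]
= ((((x^2 · y^5)^12) · ((y^4)^12)) / ((y^2)^12)) · ((x^2)^12)    [power of a product]
= (((((x^2)^12) · ((y^5)^12)) · ((y^4)^12)) / ((y^2)^12)) · ((x^2)^12)    [power of a product]
= (((x^24 · ((y^5)^12)) · ((y^4)^12)) / ((y^2)^12)) · ((x^2)^12)    [power of a power]
= (((x^24 · y^60) · ((y^4)^12)) / ((y^2)^12)) · ((x^2)^12)    [power of a power]
= (((x^24 · y^60) · y^48) / ((y^2)^12)) · ((x^2)^12)    [power of a power]
= (((x^24 · y^60) · y^48) / y^24) · ((x^2)^12)    [power of a power]
= (((x^24 · y^60) · y^48) / y^24) · x^24    [power of a power]
= x^48·y^84    [quotient of powers; product of powers]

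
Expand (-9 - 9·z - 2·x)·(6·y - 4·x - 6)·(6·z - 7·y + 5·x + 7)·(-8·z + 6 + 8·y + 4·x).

(-9 - 9·z - 2·x)·(6·y - 4·x - 6)·(6·z - 7·y + 5·x + 7)·(-8·z + 6 + 8·y + 4·x)
= (-54·y + 36·x + 54 - 54·y·z + 36·x·z + 54·z - 12·x·y + 8·x^2 + 12·x)·(6·z - 7·y + 5·x + 7)·(-8·z + 6 + 8·y + 4·x)    [distributive law]
= (-54·y + 48·x + 54 - 54·y·z + 36·x·z + 54·z - 12·x·y + 8·x^2)·(6·z - 7·y + 5·x + 7)·(-8·z + 6 + 8·y + 4·x)    [combine like terms]
= (-324·y·z + 378·y^2 - 270·x·y - 378·y + 288·x·z - 336·x·y + 240·x^2 + 336·x + 324·z - 378·y + 270·x + 378 - 324·y·z^2 + 378·y^2·z - 270·x·y·z - 378·y·z + 216·x·z^2 - 252·x·y·z + 180·x^2·z + 252·x·z + 324·z^2 - 378·y·z + 270·x·z + 378·z - 72·x·y·z + 84·x·y^2 - 60·x^2·y - 84·x·y + 48·x^2·z - 56·x^2·y + 40·x^3 + 56·x^2)·(-8·z + 6 + 8·y + 4·x)    [distributive law]
= (-1080·y·z + 378·y^2 - 690·x·y - 756·y + 810·x·z + 296·x^2 + 606·x + 702·z + 378 - 324·y·z^2 + 378·y^2·z - 594·x·y·z + 216·x·z^2 + 228·x^2·z + 324·z^2 + 84·x·y^2 - 116·x^2·y + 40·x^3)·(-8·z + 6 + 8·y + 4·x)    [combine like terms]
= 8640·y·z^2 - 6480·y·z - 8640·y^2·z - 4320·x·y·z - 3024·y^2·z + 2268·y^2 + 3024·y^3 + 1512·x·y^2 + 5520·x·y·z - 4140·x·y - 5520·x·y^2 - 2760·x^2·y + 6048·y·z - 4536·y - 6048·y^2 - 3024·x·y - 6480·x·z^2 + 4860·x·z + 6480·x·y·z + 3240·x^2·z - 2368·x^2·z + 1776·x^2 + 2368·x^2·y + 1184·x^3 - 4848·x·z + 3636·x + 4848·x·y + 2424·x^2 - 5616·z^2 + 4212·z + 5616·y·z + 2808·x·z - 3024·z + 2268 + 3024·y + 1512·x + 2592·y·z^3 - 1944·y·z^2 - 2592·y^2·z^2 - 1296·x·y·z^2 - 3024·y^2·z^2 + 2268·y^2·z + 3024·y^3·z + 1512·x·y^2·z + 4752·x·y·z^2 - 3564·x·y·z - 4752·x·y^2·z - 2376·x^2·y·z - 1728·x·z^3 + 1296·x·z^2 + 1728·x·y·z^2 + 864·x^2·z^2 - 1824·x^2·z^2 + 1368·x^2·z + 1824·x^2·y·z + 912·x^3·z - 2592·z^3 + 1944·z^2 + 2592·y·z^2 + 1296·x·z^2 - 672·x·y^2·z + 504·x·y^2 + 672·x·y^3 + 336·x^2·y^2 + 928·x^2·y·z - 696·x^2·y - 928·x^2·y^2 - 464·x^3·y - 320·x^3·z + 240·x^3 + 320·x^3·y + 160·x^4    [distributive law]
= 9288·y·z^2 + 5184·y·z - 9396·y^2·z + 4116·x·y·z - 3780·y^2 + 3024·y^3 - 3504·x·y^2 - 2316·x·y - 1088·x^2·y - 1512·y - 3888·x·z^2 + 2820·x·z + 2240·x^2·z + 4200·x^2 + 1424·x^3 + 5148·x - 3672·z^2 + 1188·z + 2268 + 2592·y·z^3 - 5616·y^2·z^2 + 5184·x·y·z^2 + 3024·y^3·z - 3912·x·y^2·z + 376·x^2·y·z - 1728·x·z^3 - 960·x^2·z^2 + 592·x^3·z - 2592·z^3 + 672·x·y^3 - 592·x^2·y^2 - 144·x^3·y + 160·x^4    [combine like terms]

9288·y·z^2 + 5184·y·z - 9396·y^2·z + 4116·x·y·z - 3780·y^2 + 3024·y^3 - 3504·x·y^2 - 2316·x·y - 1088·x^2·y - 1512·y - 3888·x·z^2 + 2820·x·z + 2240·x^2·z + 4200·x^2 + 1424·x^3 + 5148·x - 3672·z^2 + 1188·z + 2268 + 2592·y·z^3 - 5616·y^2·z^2 + 5184·x·y·z^2 + 3024·y^3·z - 3912·x·y^2·z + 376·x^2·y·z - 1728·x·z^3 - 960·x^2·z^2 + 592·x^3·z - 2592·z^3 + 672·x·y^3 - 592·x^2·y^2 - 144·x^3·y + 160·x^4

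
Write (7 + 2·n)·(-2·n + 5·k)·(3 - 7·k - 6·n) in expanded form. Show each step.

(7 + 2·n)·(-2·n + 5·k)·(3 - 7·k - 6·n)
= (-14·n + 35·k - 4·n^2 + 10·k·n)·(3 - 7·k - 6·n)    [distributive law]
= -42·n + 98·k·n + 84·n^2 + 105·k - 245·k^2 - 210·k·n - 12·n^2 + 28·k·n^2 + 24·n^3 + 30·k·n - 70·k^2·n - 60·k·n^2    [distributive law]
= -42·n - 82·k·n + 72·n^2 + 105·k - 245·k^2 - 32·k·n^2 + 24·n^3 - 70·k^2·n    [combine like terms]

-42·n - 82·k·n + 72·n^2 + 105·k - 245·k^2 - 32·k·n^2 + 24·n^3 - 70·k^2·n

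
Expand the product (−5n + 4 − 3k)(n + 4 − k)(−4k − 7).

(−5n + 4 − 3k)(n + 4 − k)(−4k − 7)
= (−5n² − 20n + 5kn + 4n + 16 − 4k − 3kn − 12k + 3k²)(−4k − 7)    [distributive law]
= (−5n² − 16n + 2kn + 16 − 16k + 3k²)(−4k − 7)    [combine like terms]
= 20kn² + 35n² + 64kn + 112n − 8k²n − 14kn − 64k − 112 + 64k² + 112k − 12k³ − 21k²    [distributive law]
= 20kn² + 35n² + 50kn + 112n − 8k²n + 48k − 112 + 43k² − 12k³    [combine like terms]

20kn² + 35n² + 50kn + 112n − 8k²n + 48k − 112 + 43k² − 12k³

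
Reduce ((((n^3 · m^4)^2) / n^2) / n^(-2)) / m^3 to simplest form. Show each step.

((((n^3 · m^4)^2) / n^2) / n^(-2)) / m^3
= (((((n^3)^2) · ((m^4)^2)) / n^2) / n^(-2)) / m^3    [power of a product]
= (((n^6 · ((m^4)^2)) / n^2) / n^(-2)) / m^3    [power of a power]
= (((n^6 · m^8) / n^2) / n^(-2)) / m^3    [power of a power]
= m^5n^6    [quotient of powers; product of powers]

m^5n^6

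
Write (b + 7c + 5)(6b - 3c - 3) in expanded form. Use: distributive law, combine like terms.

6b² + 39bc + 27b - 21c² - 36c - 15

(b + 7c + 5)(6b - 3c - 3)
= 6b² - 3bc - 3b + 42bc - 21c² - 21c + 30b - 15c - 15    [distributive law]
= 6b² + 39bc + 27b - 21c² - 36c - 15    [combine like terms]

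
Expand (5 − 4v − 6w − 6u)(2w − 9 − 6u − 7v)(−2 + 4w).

(5 − 4v − 6w − 6u)(2w − 9 − 6u − 7v)(−2 + 4w)
= (10w − 45 − 30u − 35v − 8vw + 36v + 24uv + 28v² − 12w² + 54w + 36uw + 42vw − 12uw + 54u + 36u² + 42uv)(−2 + 4w)    [distributive law]
= (64w − 45 + 24u + v + 34vw + 66uv + 28v² − 12w² + 24uw + 36u²)(−2 + 4w)    [combine like terms]
= −128w + 256w² + 90 − 180w − 48u + 96uw − 2v + 4vw − 68vw + 136vw² − 132uv + 264uvw − 56v² + 112v²w + 24w² − 48w³ − 48uw + 96uw² − 72u² + 144u²w    [distributive law]
= −308w + 280w² + 90 − 48u + 48uw − 2v − 64vw + 136vw² − 132uv + 264uvw − 56v² + 112v²w − 48w³ + 96uw² − 72u² + 144u²w    [combine like terms]

−308w + 280w² + 90 − 48u + 48uw − 2v − 64vw + 136vw² − 132uv + 264uvw − 56v² + 112v²w − 48w³ + 96uw² − 72u² + 144u²w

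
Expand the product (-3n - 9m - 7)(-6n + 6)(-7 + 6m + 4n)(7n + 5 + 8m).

150n³ - 2502n² - 1770mn² + 2844mn³ + 4860m²n² + 504n⁴ + 378n - 4056mn - 4248m²n + 2592m³n + 2982m - 612m² - 2592m³ + 1470

(-3n - 9m - 7)(-6n + 6)(-7 + 6m + 4n)(7n + 5 + 8m)
= (18n² - 18n + 54mn - 54m + 42n - 42)(-7 + 6m + 4n)(7n + 5 + 8m)    [distributive law]
= (18n² + 24n + 54mn - 54m - 42)(-7 + 6m + 4n)(7n + 5 + 8m)    [combine like terms]
= (-126n² + 108mn² + 72n³ - 168n + 144mn + 96n² - 378mn + 324m²n + 216mn² + 378m - 324m² - 216mn + 294 - 252m - 168n)(7n + 5 + 8m)    [distributive law]
= (-30n² + 324mn² + 72n³ - 336n - 450mn + 324m²n + 126m - 324m² + 294)(7n + 5 + 8m)    [combine like terms]
= -210n³ - 150n² - 240mn² + 2268mn³ + 1620mn² + 2592m²n² + 504n⁴ + 360n³ + 576mn³ - 2352n² - 1680n - 2688mn - 3150mn² - 2250mn - 3600m²n + 2268m²n² + 1620m²n + 2592m³n + 882mn + 630m + 1008m² - 2268m²n - 1620m² - 2592m³ + 2058n + 1470 + 2352m    [distributive law]
= 150n³ - 2502n² - 1770mn² + 2844mn³ + 4860m²n² + 504n⁴ + 378n - 4056mn - 4248m²n + 2592m³n + 2982m - 612m² - 2592m³ + 1470    [combine like terms]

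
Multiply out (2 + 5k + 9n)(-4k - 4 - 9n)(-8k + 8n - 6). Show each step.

(2 + 5k + 9n)(-4k - 4 - 9n)(-8k + 8n - 6)
= (-8k - 8 - 18n - 20k^2 - 20k - 45kn - 36kn - 36n - 81n^2)(-8k + 8n - 6)    [distributive law]
= (-28k - 8 - 54n - 20k^2 - 81kn - 81n^2)(-8k + 8n - 6)    [combine like terms]
= 224k^2 - 224kn + 168k + 64k - 64n + 48 + 432kn - 432n^2 + 324n + 160k^3 - 160k^2n + 120k^2 + 648k^2n - 648kn^2 + 486kn + 648kn^2 - 648n^3 + 486n^2    [distributive law]
= 344k^2 + 694kn + 232k + 260n + 48 + 54n^2 + 160k^3 + 488k^2n - 648n^3    [combine like terms]

344k^2 + 694kn + 232k + 260n + 48 + 54n^2 + 160k^3 + 488k^2n - 648n^3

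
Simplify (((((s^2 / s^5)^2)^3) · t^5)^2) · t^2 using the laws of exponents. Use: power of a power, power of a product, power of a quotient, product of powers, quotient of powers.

s^(-36)·t^12

(((((s^2 / s^5)^2)^3) · t^5)^2) · t^2
= (((((s^2 / s^5)^2)^3)^2) · ((t^5)^2)) · t^2    [power of a product]
= ((((s^2 / s^5)^2)^6) · ((t^5)^2)) · t^2    [power of a power]
= (((s^2 / s^5)^12) · ((t^5)^2)) · t^2    [power of a power]
= ((((s^2)^12) / ((s^5)^12)) · ((t^5)^2)) · t^2    [power of a quotient]
= ((s^24 / ((s^5)^12)) · ((t^5)^2)) · t^2    [power of a power]
= ((s^24 / s^60) · ((t^5)^2)) · t^2    [power of a power]
= (s^(-36) · ((t^5)^2)) · t^2    [quotient of powers]
= (s^(-36) · t^10) · t^2    [power of a power]
= s^(-36)·t^12    [product of powers]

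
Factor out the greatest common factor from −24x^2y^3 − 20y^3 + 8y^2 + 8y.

4y(−6x^2y^2 − 5y^2 + 2y + 2)

−24x^2y^3 − 20y^3 + 8y^2 + 8y
= 4(−6x^2y^3 − 5y^3 + 2y^2 + 2y)    [factor out 4]
= 4y(−6x^2y^2 − 5y^2 + 2y + 2)    [factor out y]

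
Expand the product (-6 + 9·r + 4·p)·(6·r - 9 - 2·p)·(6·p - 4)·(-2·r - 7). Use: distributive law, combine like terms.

-816·p·r^2 + 4242·p·r + 576·r^2 - 2844·r - 2940·p + 1512 - 28·p^2·r + 784·p^2 - 648·p·r^3 + 432·r^3 - 72·p^2·r^2 + 96·p^3·r + 336·p^3

(-6 + 9·r + 4·p)·(6·r - 9 - 2·p)·(6·p - 4)·(-2·r - 7)
= (-36·r + 54 + 12·p + 54·r^2 - 81·r - 18·p·r + 24·p·r - 36·p - 8·p^2)·(6·p - 4)·(-2·r - 7)    [distributive law]
= (-117·r + 54 - 24·p + 54·r^2 + 6·p·r - 8·p^2)·(6·p - 4)·(-2·r - 7)    [combine like terms]
= (-702·p·r + 468·r + 324·p - 216 - 144·p^2 + 96·p + 324·p·r^2 - 216·r^2 + 36·p^2·r - 24·p·r - 48·p^3 + 32·p^2)·(-2·r - 7)    [distributive law]
= (-726·p·r + 468·r + 420·p - 216 - 112·p^2 + 324·p·r^2 - 216·r^2 + 36·p^2·r - 48·p^3)·(-2·r - 7)    [combine like terms]
= 1452·p·r^2 + 5082·p·r - 936·r^2 - 3276·r - 840·p·r - 2940·p + 432·r + 1512 + 224·p^2·r + 784·p^2 - 648·p·r^3 - 2268·p·r^2 + 432·r^3 + 1512·r^2 - 72·p^2·r^2 - 252·p^2·r + 96·p^3·r + 336·p^3    [distributive law]
= -816·p·r^2 + 4242·p·r + 576·r^2 - 2844·r - 2940·p + 1512 - 28·p^2·r + 784·p^2 - 648·p·r^3 + 432·r^3 - 72·p^2·r^2 + 96·p^3·r + 336·p^3    [combine like terms]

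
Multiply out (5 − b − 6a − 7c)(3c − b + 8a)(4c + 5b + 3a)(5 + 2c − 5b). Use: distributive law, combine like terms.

300c^2 − 300c^3 − 635bc^2 + 275bc − 205b^2c + 1025ac − 1385ac^2 − 2485abc − 125b^2 + 150b^3 + 925ab − 960ab^2 + 600a^2 − 1830a^2c − 1830a^2b + 242bc^3 + 493b^2c^2 − 110b^3c + 1063abc^2 + 1816ab^2c − 25b^4 + 35ab^3 + 1578a^2bc + 1230a^2b^2 − 718ac^3 − 828a^2c^2 − 720a^3 − 288a^3c + 720a^3b − 168c^4

(5 − b − 6a − 7c)(3c − b + 8a)(4c + 5b + 3a)(5 + 2c − 5b)
= (15c − 5b + 40a − 3bc + b^2 − 8ab − 18ac + 6ab − 48a^2 − 21c^2 + 7bc − 56ac)(4c + 5b + 3a)(5 + 2c − 5b)    [distributive law]
= (15c − 5b + 40a + 4bc + b^2 − 2ab − 74ac − 48a^2 − 21c^2)(4c + 5b + 3a)(5 + 2c − 5b)    [combine like terms]
= (60c^2 + 75bc + 45ac − 20bc − 25b^2 − 15ab + 160ac + 200ab + 120a^2 + 16bc^2 + 20b^2c + 12abc + 4b^2c + 5b^3 + 3ab^2 − 8abc − 10ab^2 − 6a^2b − 296ac^2 − 370abc − 222a^2c − 192a^2c − 240a^2b − 144a^3 − 84c^3 − 105bc^2 − 63ac^2)(5 + 2c − 5b)    [distributive law]
= (60c^2 + 55bc + 205ac − 25b^2 + 185ab + 120a^2 − 89bc^2 + 24b^2c − 366abc + 5b^3 − 7ab^2 − 246a^2b − 359ac^2 − 414a^2c − 144a^3 − 84c^3)(5 + 2c − 5b)    [combine like terms]
= 300c^2 + 120c^3 − 300bc^2 + 275bc + 110bc^2 − 275b^2c + 1025ac + 410ac^2 − 1025abc − 125b^2 − 50b^2c + 125b^3 + 925ab + 370abc − 925ab^2 + 600a^2 + 240a^2c − 600a^2b − 445bc^2 − 178bc^3 + 445b^2c^2 + 120b^2c + 48b^2c^2 − 120b^3c − 1830abc − 732abc^2 + 1830ab^2c + 25b^3 + 10b^3c − 25b^4 − 35ab^2 − 14ab^2c + 35ab^3 − 1230a^2b − 492a^2bc + 1230a^2b^2 − 1795ac^2 − 718ac^3 + 1795abc^2 − 2070a^2c − 828a^2c^2 + 2070a^2bc − 720a^3 − 288a^3c + 720a^3b − 420c^3 − 168c^4 + 420bc^3    [distributive law]
= 300c^2 − 300c^3 − 635bc^2 + 275bc − 205b^2c + 1025ac − 1385ac^2 − 2485abc − 125b^2 + 150b^3 + 925ab − 960ab^2 + 600a^2 − 1830a^2c − 1830a^2b + 242bc^3 + 493b^2c^2 − 110b^3c + 1063abc^2 + 1816ab^2c − 25b^4 + 35ab^3 + 1578a^2bc + 1230a^2b^2 − 718ac^3 − 828a^2c^2 − 720a^3 − 288a^3c + 720a^3b − 168c^4    [combine like terms]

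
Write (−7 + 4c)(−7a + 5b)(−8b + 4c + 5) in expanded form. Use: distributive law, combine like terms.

(−7 + 4c)(−7a + 5b)(−8b + 4c + 5)
= (49a − 35b − 28ac + 20bc)(−8b + 4c + 5)    [distributive law]
= −392ab + 196ac + 245a + 280b² − 140bc − 175b + 224abc − 112ac² − 140ac − 160b²c + 80bc² + 100bc    [distributive law]
= −392ab + 56ac + 245a + 280b² − 40bc − 175b + 224abc − 112ac² − 160b²c + 80bc²    [combine like terms]

−392ab + 56ac + 245a + 280b² − 40bc − 175b + 224abc − 112ac² − 160b²c + 80bc²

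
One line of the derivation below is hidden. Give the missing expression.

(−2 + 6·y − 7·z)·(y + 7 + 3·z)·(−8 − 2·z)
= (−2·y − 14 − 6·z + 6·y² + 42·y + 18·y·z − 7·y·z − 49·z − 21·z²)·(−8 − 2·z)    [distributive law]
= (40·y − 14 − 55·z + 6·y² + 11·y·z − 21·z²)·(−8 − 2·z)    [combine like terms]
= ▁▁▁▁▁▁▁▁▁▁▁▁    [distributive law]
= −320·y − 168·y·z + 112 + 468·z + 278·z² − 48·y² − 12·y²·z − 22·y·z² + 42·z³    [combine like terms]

Applying distributive law to the line above:

−320·y − 80·y·z + 112 + 28·z + 440·z + 110·z² − 48·y² − 12·y²·z − 88·y·z − 22·y·z² + 168·z² + 42·z³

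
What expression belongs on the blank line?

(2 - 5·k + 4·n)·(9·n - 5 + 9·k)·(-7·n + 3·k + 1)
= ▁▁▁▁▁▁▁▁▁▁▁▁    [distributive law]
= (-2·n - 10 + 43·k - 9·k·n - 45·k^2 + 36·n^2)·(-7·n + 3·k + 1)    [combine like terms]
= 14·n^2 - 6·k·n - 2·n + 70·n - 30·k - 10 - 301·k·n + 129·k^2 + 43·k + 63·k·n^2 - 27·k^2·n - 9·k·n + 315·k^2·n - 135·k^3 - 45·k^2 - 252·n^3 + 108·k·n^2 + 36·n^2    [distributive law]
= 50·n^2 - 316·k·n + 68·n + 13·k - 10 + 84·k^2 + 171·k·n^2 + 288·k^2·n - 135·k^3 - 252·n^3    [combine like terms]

By distributive law:

(18·n - 10 + 18·k - 45·k·n + 25·k - 45·k^2 + 36·n^2 - 20·n + 36·k·n)·(-7·n + 3·k + 1)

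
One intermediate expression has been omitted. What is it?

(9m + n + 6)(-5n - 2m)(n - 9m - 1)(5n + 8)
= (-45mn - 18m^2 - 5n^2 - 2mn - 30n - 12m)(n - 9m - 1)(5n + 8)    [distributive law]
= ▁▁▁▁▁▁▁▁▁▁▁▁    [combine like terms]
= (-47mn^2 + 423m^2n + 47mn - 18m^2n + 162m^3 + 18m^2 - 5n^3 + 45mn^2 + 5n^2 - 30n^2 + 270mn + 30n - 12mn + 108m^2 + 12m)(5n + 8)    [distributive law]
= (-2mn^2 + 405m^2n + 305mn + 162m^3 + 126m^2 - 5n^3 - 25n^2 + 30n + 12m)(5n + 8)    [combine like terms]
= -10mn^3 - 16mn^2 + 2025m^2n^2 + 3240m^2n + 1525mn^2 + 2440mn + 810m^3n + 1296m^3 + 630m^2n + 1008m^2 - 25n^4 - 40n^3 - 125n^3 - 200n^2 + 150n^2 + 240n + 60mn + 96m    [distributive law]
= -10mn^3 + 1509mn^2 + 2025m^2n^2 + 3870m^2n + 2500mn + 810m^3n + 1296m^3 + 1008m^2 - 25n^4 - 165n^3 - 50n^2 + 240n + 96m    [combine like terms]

By combine like terms:

(-47mn - 18m^2 - 5n^2 - 30n - 12m)(n - 9m - 1)(5n + 8)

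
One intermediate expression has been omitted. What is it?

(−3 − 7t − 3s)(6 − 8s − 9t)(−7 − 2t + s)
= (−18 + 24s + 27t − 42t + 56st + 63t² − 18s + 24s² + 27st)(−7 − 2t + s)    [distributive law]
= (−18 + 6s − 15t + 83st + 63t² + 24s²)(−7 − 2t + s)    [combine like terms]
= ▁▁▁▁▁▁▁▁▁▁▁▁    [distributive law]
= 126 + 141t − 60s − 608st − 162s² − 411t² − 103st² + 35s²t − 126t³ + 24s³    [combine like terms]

By distributive law:

126 + 36t − 18s − 42s − 12st + 6s² + 105t + 30t² − 15st − 581st − 166st² + 83s²t − 441t² − 126t³ + 63st² − 168s² − 48s²t + 24s³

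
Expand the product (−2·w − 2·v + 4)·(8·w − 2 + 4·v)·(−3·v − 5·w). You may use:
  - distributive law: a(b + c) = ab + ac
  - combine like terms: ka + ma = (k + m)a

168·v·w^2 + 80·w^3 − 208·v·w − 180·w^2 + 112·v^2·w − 60·v^2 + 24·v^3 + 24·v + 40·w

(−2·w − 2·v + 4)·(8·w − 2 + 4·v)·(−3·v − 5·w)
= (−16·w^2 + 4·w − 8·v·w − 16·v·w + 4·v − 8·v^2 + 32·w − 8 + 16·v)·(−3·v − 5·w)    [distributive law]
= (−16·w^2 + 36·w − 24·v·w + 20·v − 8·v^2 − 8)·(−3·v − 5·w)    [combine like terms]
= 48·v·w^2 + 80·w^3 − 108·v·w − 180·w^2 + 72·v^2·w + 120·v·w^2 − 60·v^2 − 100·v·w + 24·v^3 + 40·v^2·w + 24·v + 40·w    [distributive law]
= 168·v·w^2 + 80·w^3 − 208·v·w − 180·w^2 + 112·v^2·w − 60·v^2 + 24·v^3 + 24·v + 40·w    [combine like terms]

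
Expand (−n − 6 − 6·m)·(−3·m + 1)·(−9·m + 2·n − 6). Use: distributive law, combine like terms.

9·m^2·n + 6·m·n^2 + 15·m·n − 2·n^2 − 6·n − 216·m^2 − 18·m + 36 − 162·m^3

(−n − 6 − 6·m)·(−3·m + 1)·(−9·m + 2·n − 6)
= (3·m·n − n + 18·m − 6 + 18·m^2 − 6·m)·(−9·m + 2·n − 6)    [distributive law]
= (3·m·n − n + 12·m − 6 + 18·m^2)·(−9·m + 2·n − 6)    [combine like terms]
= −27·m^2·n + 6·m·n^2 − 18·m·n + 9·m·n − 2·n^2 + 6·n − 108·m^2 + 24·m·n − 72·m + 54·m − 12·n + 36 − 162·m^3 + 36·m^2·n − 108·m^2    [distributive law]
= 9·m^2·n + 6·m·n^2 + 15·m·n − 2·n^2 − 6·n − 216·m^2 − 18·m + 36 − 162·m^3    [combine like terms]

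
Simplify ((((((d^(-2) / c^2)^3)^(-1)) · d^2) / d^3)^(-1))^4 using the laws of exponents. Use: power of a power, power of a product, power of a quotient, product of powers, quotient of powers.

c^(-24)d^(-20)

((((((d^(-2) / c^2)^3)^(-1)) · d^2) / d^3)^(-1))^4
= (((((d^(-2) / c^2)^3)^(-1)) · d^2) / d^3)^(-4)    [power of a power]
= (((((d^(-2) / c^2)^3)^(-1)) · d^2)^(-4)) / ((d^3)^(-4))    [power of a quotient]
= (((((d^(-2) / c^2)^3)^(-1))^(-4)) · ((d^2)^(-4))) / ((d^3)^(-4))    [power of a product]
= ((((d^(-2) / c^2)^3)^4) · ((d^2)^(-4))) / ((d^3)^(-4))    [power of a power]
= (((d^(-2) / c^2)^12) · ((d^2)^(-4))) / ((d^3)^(-4))    [power of a power]
= ((((d^(-2))^12) / ((c^2)^12)) · ((d^2)^(-4))) / ((d^3)^(-4))    [power of a quotient]
= ((d^(-24) / ((c^2)^12)) · ((d^2)^(-4))) / ((d^3)^(-4))    [power of a power]
= ((d^(-24) / c^24) · ((d^2)^(-4))) / ((d^3)^(-4))    [power of a power]
= ((d^(-24) / c^24) · d^(-8)) / ((d^3)^(-4))    [power of a power]
= ((d^(-24) / c^24) · d^(-8)) / d^(-12)    [power of a power]
= c^(-24)d^(-20)    [quotient of powers; product of powers]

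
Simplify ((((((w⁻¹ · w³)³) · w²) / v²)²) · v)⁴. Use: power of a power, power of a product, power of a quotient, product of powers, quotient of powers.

v⁻¹²·w⁶⁴

((((((w⁻¹ · w³)³) · w²) / v²)²) · v)⁴
= ((((((w⁻¹ · w³)³) · w²) / v²)²)⁴) · (v⁴)    [power of a product]
= (((((w⁻¹ · w³)³) · w²) / v²)⁸) · (v⁴)    [power of a power]
= (((((w⁻¹ · w³)³) · w²)⁸) / ((v²)⁸)) · (v⁴)    [power of a quotient]
= (((((w⁻¹ · w³)³)⁸) · ((w²)⁸)) / ((v²)⁸)) · (v⁴)    [power of a product]
= ((((w⁻¹ · w³)²⁴) · ((w²)⁸)) / ((v²)⁸)) · (v⁴)    [power of a power]
= (((((w⁻¹)²⁴) · ((w³)²⁴)) · ((w²)⁸)) / ((v²)⁸)) · (v⁴)    [power of a product]
= (((w⁻²⁴ · ((w³)²⁴)) · ((w²)⁸)) / ((v²)⁸)) · (v⁴)    [power of a power]
= (((w⁻²⁴ · w⁷²) · ((w²)⁸)) / ((v²)⁸)) · (v⁴)    [power of a power]
= ((w⁴⁸ · ((w²)⁸)) / ((v²)⁸)) · (v⁴)    [product of powers]
= ((w⁴⁸ · w¹⁶) / ((v²)⁸)) · (v⁴)    [power of a power]
= (w⁶⁴ / ((v²)⁸)) · (v⁴)    [product of powers]
= (w⁶⁴ / v¹⁶) · (v⁴)    [power of a power]
= v⁻¹²·w⁶⁴    [quotient of powers]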